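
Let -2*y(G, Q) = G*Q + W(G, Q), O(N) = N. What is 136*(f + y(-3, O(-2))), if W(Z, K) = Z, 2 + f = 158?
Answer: 21012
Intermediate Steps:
f = 156 (f = -2 + 158 = 156)
y(G, Q) = -G/2 - G*Q/2 (y(G, Q) = -(G*Q + G)/2 = -(G + G*Q)/2 = -G/2 - G*Q/2)
136*(f + y(-3, O(-2))) = 136*(156 + (½)*(-3)*(-1 - 1*(-2))) = 136*(156 + (½)*(-3)*(-1 + 2)) = 136*(156 + (½)*(-3)*1) = 136*(156 - 3/2) = 136*(309/2) = 21012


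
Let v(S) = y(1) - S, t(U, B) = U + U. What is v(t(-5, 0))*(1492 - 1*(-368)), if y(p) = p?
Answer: 20460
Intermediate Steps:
t(U, B) = 2*U
v(S) = 1 - S
v(t(-5, 0))*(1492 - 1*(-368)) = (1 - 2*(-5))*(1492 - 1*(-368)) = (1 - 1*(-10))*(1492 + 368) = (1 + 10)*1860 = 11*1860 = 20460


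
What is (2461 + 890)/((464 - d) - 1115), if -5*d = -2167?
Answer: -16755/5422 ≈ -3.0902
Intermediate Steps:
d = 2167/5 (d = -⅕*(-2167) = 2167/5 ≈ 433.40)
(2461 + 890)/((464 - d) - 1115) = (2461 + 890)/((464 - 1*2167/5) - 1115) = 3351/((464 - 2167/5) - 1115) = 3351/(153/5 - 1115) = 3351/(-5422/5) = 3351*(-5/5422) = -16755/5422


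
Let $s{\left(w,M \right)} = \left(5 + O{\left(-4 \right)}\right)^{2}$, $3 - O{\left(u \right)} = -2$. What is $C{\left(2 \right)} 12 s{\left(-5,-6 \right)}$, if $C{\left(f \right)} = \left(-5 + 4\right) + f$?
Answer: $1200$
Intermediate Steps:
$O{\left(u \right)} = 5$ ($O{\left(u \right)} = 3 - -2 = 3 + 2 = 5$)
$s{\left(w,M \right)} = 100$ ($s{\left(w,M \right)} = \left(5 + 5\right)^{2} = 10^{2} = 100$)
$C{\left(f \right)} = -1 + f$
$C{\left(2 \right)} 12 s{\left(-5,-6 \right)} = \left(-1 + 2\right) 12 \cdot 100 = 1 \cdot 12 \cdot 100 = 12 \cdot 100 = 1200$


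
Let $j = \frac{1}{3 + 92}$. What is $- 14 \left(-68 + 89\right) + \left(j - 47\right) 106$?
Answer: $- \frac{501114}{95} \approx -5274.9$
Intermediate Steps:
$j = \frac{1}{95} \approx 0.010526$
$- 14 \left(-68 + 89\right) + \left(j - 47\right) 106 = - 14 \left(-68 + 89\right) + \left(\frac{1}{95} - 47\right) 106 = \left(-14\right) 21 - \frac{473184}{95} = -294 - \frac{473184}{95} = - \frac{501114}{95}$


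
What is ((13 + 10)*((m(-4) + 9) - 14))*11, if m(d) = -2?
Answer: -1771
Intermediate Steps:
((13 + 10)*((m(-4) + 9) - 14))*11 = ((13 + 10)*((-2 + 9) - 14))*11 = (23*(7 - 14))*11 = (23*(-7))*11 = -161*11 = -1771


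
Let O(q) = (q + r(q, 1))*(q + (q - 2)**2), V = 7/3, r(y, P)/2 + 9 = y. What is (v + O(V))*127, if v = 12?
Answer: -17018/9 ≈ -1890.9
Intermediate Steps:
r(y, P) = -18 + 2*y
V = 7/3 (V = 7*(1/3) = 7/3 ≈ 2.3333)
O(q) = (-18 + 3*q)*(q + (-2 + q)**2) (O(q) = (q + (-18 + 2*q))*(q + (q - 2)**2) = (-18 + 3*q)*(q + (-2 + q)**2))
(v + O(V))*127 = (12 + (-72 - 27*(7/3)**2 + 3*(7/3)**3 + 66*(7/3)))*127 = (12 + (-72 - 27*49/9 + 3*(343/27) + 154))*127 = (12 + (-72 - 147 + 343/9 + 154))*127 = (12 - 242/9)*127 = -134/9*127 = -17018/9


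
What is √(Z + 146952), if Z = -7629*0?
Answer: 6*√4082 ≈ 383.34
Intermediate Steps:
Z = 0
√(Z + 146952) = √(0 + 146952) = √146952 = 6*√4082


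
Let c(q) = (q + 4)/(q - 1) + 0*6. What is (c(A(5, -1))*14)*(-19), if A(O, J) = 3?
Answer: -931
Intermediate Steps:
c(q) = (4 + q)/(-1 + q) (c(q) = (4 + q)/(-1 + q) + 0 = (4 + q)/(-1 + q))
(c(A(5, -1))*14)*(-19) = (((4 + 3)/(-1 + 3))*14)*(-19) = ((7/2)*14)*(-19) = 49*(-19) = -931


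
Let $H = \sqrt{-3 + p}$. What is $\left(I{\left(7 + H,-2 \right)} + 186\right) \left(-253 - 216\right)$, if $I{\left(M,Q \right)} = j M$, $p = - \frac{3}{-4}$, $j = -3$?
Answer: $-77385 + \frac{4221 i}{2} \approx -77385.0 + 2110.5 i$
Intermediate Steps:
$p = \frac{3}{4}$ ($p = \left(-3\right) \left(- \frac{1}{4}\right) = \frac{3}{4} \approx 0.75$)
$H = \frac{3 i}{2}$ ($H = \sqrt{-3 + \frac{3}{4}} = \sqrt{- \frac{9}{4}} = \frac{3 i}{2} \approx 1.5 i$)
$I{\left(M,Q \right)} = - 3 M$
$\left(I{\left(7 + H,-2 \right)} + 186\right) \left(-253 - 216\right) = \left(- 3 \left(7 + \frac{3 i}{2}\right) + 186\right) \left(-253 - 216\right) = \left(\left(-21 - \frac{9 i}{2}\right) + 186\right) \left(-469\right) = \left(165 - \frac{9 i}{2}\right) \left(-469\right) = -77385 + \frac{4221 i}{2}$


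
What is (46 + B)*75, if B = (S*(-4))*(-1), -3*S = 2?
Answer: 3250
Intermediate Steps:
S = -⅔ (S = -⅓*2 = -⅔ ≈ -0.66667)
B = -8/3 (B = -⅔*(-4)*(-1) = (8/3)*(-1) = -8/3 ≈ -2.6667)
(46 + B)*75 = (46 - 8/3)*75 = (130/3)*75 = 3250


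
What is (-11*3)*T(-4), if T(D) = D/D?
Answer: -33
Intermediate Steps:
T(D) = 1
(-11*3)*T(-4) = -11*3*1 = -33*1 = -33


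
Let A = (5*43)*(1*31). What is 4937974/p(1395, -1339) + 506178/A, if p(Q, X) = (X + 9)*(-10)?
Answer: 3964376411/8864450 ≈ 447.22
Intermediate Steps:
A = 6665 (A = 215*31 = 6665)
p(Q, X) = -90 - 10*X (p(Q, X) = (9 + X)*(-10) = -90 - 10*X)
4937974/p(1395, -1339) + 506178/A = 4937974/(-90 - 10*(-1339)) + 506178/6665 = 4937974/(-90 + 13390) + 506178*(1/6665) = 4937974/13300 + 506178/6665 = 4937974*(1/13300) + 506178/6665 = 2468987/6650 + 506178/6665 = 3964376411/8864450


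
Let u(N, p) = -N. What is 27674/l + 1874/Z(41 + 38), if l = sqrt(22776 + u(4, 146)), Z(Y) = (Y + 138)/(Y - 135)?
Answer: -14992/31 + 13837*sqrt(5693)/5693 ≈ -300.22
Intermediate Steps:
Z(Y) = (138 + Y)/(-135 + Y)
l = 2*sqrt(5693) (l = sqrt(22776 - 1*4) = sqrt(22776 - 4) = sqrt(22772) = 2*sqrt(5693) ≈ 150.90)
27674/l + 1874/Z(41 + 38) = 27674/((2*sqrt(5693))) + 1874/(((138 + (41 + 38))/(-135 + (41 + 38)))) = 27674*(sqrt(5693)/11386) + 1874/(((138 + 79)/(-135 + 79))) = 13837*sqrt(5693)/5693 + 1874/((217/(-56))) = 13837*sqrt(5693)/5693 + 1874/((-1/56*217)) = 13837*sqrt(5693)/5693 + 1874/(-31/8) = 13837*sqrt(5693)/5693 + 1874*(-8/31) = 13837*sqrt(5693)/5693 - 14992/31 = -14992/31 + 13837*sqrt(5693)/5693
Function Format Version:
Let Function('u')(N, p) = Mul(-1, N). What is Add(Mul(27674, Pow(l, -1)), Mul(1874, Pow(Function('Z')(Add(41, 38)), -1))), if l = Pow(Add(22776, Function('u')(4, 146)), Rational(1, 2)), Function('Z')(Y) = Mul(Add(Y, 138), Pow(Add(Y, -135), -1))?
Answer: Add(Rational(-14992, 31), Mul(Rational(13837, 5693), Pow(5693, Rational(1, 2)))) ≈ -300.22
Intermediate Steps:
Function('Z')(Y) = Mul(Pow(Add(-135, Y), -1), Add(138, Y)) (Function('Z')(Y) = Mul(Add(138, Y), Pow(Add(-135, Y), -1)) = Mul(Pow(Add(-135, Y), -1), Add(138, Y)))
l = Mul(2, Pow(5693, Rational(1, 2))) (l = Pow(Add(22776, Mul(-1, 4)), Rational(1, 2)) = Pow(Add(22776, -4), Rational(1, 2)) = Pow(22772, Rational(1, 2)) = Mul(2, Pow(5693, Rational(1, 2))) ≈ 150.90)
Add(Mul(27674, Pow(l, -1)), Mul(1874, Pow(Function('Z')(Add(41, 38)), -1))) = Add(Mul(27674, Pow(Mul(2, Pow(5693, Rational(1, 2))), -1)), Mul(1874, Pow(Mul(Pow(Add(-135, Add(41, 38)), -1), Add(138, Add(41, 38))), -1))) = Add(Mul(27674, Mul(Rational(1, 11386), Pow(5693, Rational(1, 2)))), Mul(1874, Pow(Mul(Pow(Add(-135, 79), -1), Add(138, 79)), -1))) = Add(Mul(Rational(13837, 5693), Pow(5693, Rational(1, 2))), Mul(1874, Pow(Mul(Pow(-56, -1), 217), -1))) = Add(Mul(Rational(13837, 5693), Pow(5693, Rational(1, 2))), Mul(1874, Pow(Mul(Rational(-1, 56), 217), -1))) = Add(Mul(Rational(13837, 5693), Pow(5693, Rational(1, 2))), Mul(1874, Pow(Rational(-31, 8), -1))) = Add(Mul(Rational(13837, 5693), Pow(5693, Rational(1, 2))), Mul(1874, Rational(-8, 31))) = Add(Mul(Rational(13837, 5693), Pow(5693, Rational(1, 2))), Rational(-14992, 31)) = Add(Rational(-14992, 31), Mul(Rational(13837, 5693), Pow(5693, Rational(1, 2))))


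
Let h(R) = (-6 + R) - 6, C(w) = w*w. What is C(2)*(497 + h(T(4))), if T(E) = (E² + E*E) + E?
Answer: 2084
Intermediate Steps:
C(w) = w²
T(E) = E + 2*E² (T(E) = (E² + E²) + E = 2*E² + E = E + 2*E²)
h(R) = -12 + R
C(2)*(497 + h(T(4))) = 2²*(497 + (-12 + 4*(1 + 2*4))) = 4*(497 + (-12 + 4*(1 + 8))) = 4*(497 + (-12 + 4*9)) = 4*(497 + (-12 + 36)) = 4*(497 + 24) = 4*521 = 2084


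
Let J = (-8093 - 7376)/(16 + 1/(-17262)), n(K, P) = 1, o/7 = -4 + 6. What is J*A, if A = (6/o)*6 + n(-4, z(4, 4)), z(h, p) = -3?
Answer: -953663850/276191 ≈ -3452.9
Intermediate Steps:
o = 14 (o = 7*(-4 + 6) = 7*2 = 14)
J = -267025878/276191 (J = -15469/(16 - 1/17262) = -15469/276191/17262 = -15469*17262/276191 = -267025878/276191 ≈ -966.82)
A = 25/7 (A = (6/14)*6 + 1 = (6*(1/14))*6 + 1 = (3/7)*6 + 1 = 18/7 + 1 = 25/7 ≈ 3.5714)
J*A = -267025878/276191*25/7 = -953663850/276191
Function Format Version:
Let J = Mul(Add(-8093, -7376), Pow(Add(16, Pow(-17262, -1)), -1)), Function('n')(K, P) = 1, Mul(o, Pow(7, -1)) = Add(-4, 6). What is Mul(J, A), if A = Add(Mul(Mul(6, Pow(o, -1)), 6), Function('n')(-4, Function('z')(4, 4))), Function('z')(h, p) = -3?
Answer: Rational(-953663850, 276191) ≈ -3452.9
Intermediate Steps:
o = 14 (o = Mul(7, Add(-4, 6)) = Mul(7, 2) = 14)
J = Rational(-267025878, 276191) (J = Mul(-15469, Pow(Add(16, Rational(-1, 17262)), -1)) = Mul(-15469, Pow(Rational(276191, 17262), -1)) = Mul(-15469, Rational(17262, 276191)) = Rational(-267025878, 276191) ≈ -966.82)
A = Rational(25, 7) (A = Add(Mul(Mul(6, Pow(14, -1)), 6), 1) = Add(Mul(Mul(6, Rational(1, 14)), 6), 1) = Add(Mul(Rational(3, 7), 6), 1) = Add(Rational(18, 7), 1) = Rational(25, 7) ≈ 3.5714)
Mul(J, A) = Mul(Rational(-267025878, 276191), Rational(25, 7)) = Rational(-953663850, 276191)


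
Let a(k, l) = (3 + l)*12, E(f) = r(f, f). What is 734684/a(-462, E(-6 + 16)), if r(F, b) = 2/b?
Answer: 918355/48 ≈ 19132.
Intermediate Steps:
E(f) = 2/f
a(k, l) = 36 + 12*l
734684/a(-462, E(-6 + 16)) = 734684/(36 + 12*(2/(-6 + 16))) = 734684/(36 + 12*(2/10)) = 734684/(36 + 12*(2*(⅒))) = 734684/(36 + 12*(⅕)) = 734684/(36 + 12/5) = 734684/(192/5) = 734684*(5/192) = 918355/48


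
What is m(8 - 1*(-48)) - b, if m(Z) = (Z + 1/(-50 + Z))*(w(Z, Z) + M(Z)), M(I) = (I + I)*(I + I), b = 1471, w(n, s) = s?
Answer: 706229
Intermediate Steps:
M(I) = 4*I**2 (M(I) = (2*I)*(2*I) = 4*I**2)
m(Z) = (Z + 1/(-50 + Z))*(Z + 4*Z**2)
m(8 - 1*(-48)) - b = (8 - 1*(-48))*(1 - 199*(8 - 1*(-48))**2 - 46*(8 - 1*(-48)) + 4*(8 - 1*(-48))**3)/(-50 + (8 - 1*(-48))) - 1*1471 = (8 + 48)*(1 - 199*(8 + 48)**2 - 46*(8 + 48) + 4*(8 + 48)**3)/(-50 + (8 + 48)) - 1471 = 56*(1 - 199*56**2 - 46*56 + 4*56**3)/(-50 + 56) - 1471 = 56*(1 - 199*3136 - 2576 + 4*175616)/6 - 1471 = 56*(1/6)*(1 - 624064 - 2576 + 702464) - 1471 = 56*(1/6)*75825 - 1471 = 707700 - 1471 = 706229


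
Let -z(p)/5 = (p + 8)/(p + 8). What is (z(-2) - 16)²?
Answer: 441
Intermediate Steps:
z(p) = -5 (z(p) = -5*(p + 8)/(p + 8) = -5*(8 + p)/(8 + p) = -5*1 = -5)
(z(-2) - 16)² = (-5 - 16)² = (-21)² = 441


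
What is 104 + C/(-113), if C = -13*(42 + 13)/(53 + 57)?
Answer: 23517/226 ≈ 104.06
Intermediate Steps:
C = -13/2 (C = -13/(110/55) = -13/(110*(1/55)) = -13/2 ≈ -6.5000)
104 + C/(-113) = 104 - 13/2/(-113) = 104 - 1/113*(-13/2) = 104 + 13/226 = 23517/226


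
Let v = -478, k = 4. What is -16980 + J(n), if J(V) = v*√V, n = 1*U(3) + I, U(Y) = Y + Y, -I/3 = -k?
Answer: -16980 - 1434*√2 ≈ -19008.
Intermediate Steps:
I = 12 (I = -(-3)*4 = -3*(-4) = 12)
U(Y) = 2*Y
n = 18 (n = 1*(2*3) + 12 = 1*6 + 12 = 6 + 12 = 18)
J(V) = -478*√V
-16980 + J(n) = -16980 - 1434*√2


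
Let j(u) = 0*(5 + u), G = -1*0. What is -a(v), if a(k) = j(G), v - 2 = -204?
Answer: 0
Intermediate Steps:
v = -202 (v = 2 - 204 = -202)
G = 0
j(u) = 0
a(k) = 0
-a(v) = -1*0 = 0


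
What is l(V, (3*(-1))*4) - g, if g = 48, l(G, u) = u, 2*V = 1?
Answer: -60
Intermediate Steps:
V = 1/2 (V = (1/2)*1 = 1/2 ≈ 0.50000)
l(V, (3*(-1))*4) - g = (3*(-1))*4 - 1*48 = -3*4 - 48 = -12 - 48 = -60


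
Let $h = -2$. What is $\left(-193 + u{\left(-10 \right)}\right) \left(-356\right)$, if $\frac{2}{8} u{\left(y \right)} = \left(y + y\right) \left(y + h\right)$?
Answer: $-273052$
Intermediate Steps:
$u{\left(y \right)} = 8 y \left(-2 + y\right)$ ($u{\left(y \right)} = 4 \left(y + y\right) \left(y - 2\right) = 4 \cdot 2 y \left(-2 + y\right) = 8 y \left(-2 + y\right)$)
$\left(-193 + u{\left(-10 \right)}\right) \left(-356\right) = \left(-193 + 8 \left(-10\right) \left(-2 - 10\right)\right) \left(-356\right) = \left(-193 + 8 \left(-10\right) \left(-12\right)\right) \left(-356\right) = \left(-193 + 960\right) \left(-356\right) = 767 \left(-356\right) = -273052$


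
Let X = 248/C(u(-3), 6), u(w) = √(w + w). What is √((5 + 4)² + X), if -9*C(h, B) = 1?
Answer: 3*I*√239 ≈ 46.379*I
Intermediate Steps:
u(w) = √2*√w (u(w) = √(2*w) = √2*√w)
C(h, B) = -⅑ (C(h, B) = -⅑*1 = -⅑)
X = -2232 (X = 248/(-⅑) = 248*(-9) = -2232)
√((5 + 4)² + X) = √((5 + 4)² - 2232) = √(9² - 2232) = √(81 - 2232) = √(-2151) = 3*I*√239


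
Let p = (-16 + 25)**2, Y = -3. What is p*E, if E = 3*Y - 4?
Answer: -1053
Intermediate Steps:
p = 81 (p = 9**2 = 81)
E = -13 (E = 3*(-3) - 4 = -9 - 4 = -13)
p*E = 81*(-13) = -1053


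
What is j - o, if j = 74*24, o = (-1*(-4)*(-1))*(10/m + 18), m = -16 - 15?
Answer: 57248/31 ≈ 1846.7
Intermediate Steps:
m = -31
o = -2192/31 (o = (-1*(-4)*(-1))*(10/(-31) + 18) = (4*(-1))*(10*(-1/31) + 18) = -4*(-10/31 + 18) = -4*548/31 = -2192/31 ≈ -70.710)
j = 1776
j - o = 1776 - 1*(-2192/31) = 1776 + 2192/31 = 57248/31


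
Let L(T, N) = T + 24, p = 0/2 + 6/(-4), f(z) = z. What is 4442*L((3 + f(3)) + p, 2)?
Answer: 126597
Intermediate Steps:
p = -3/2 (p = 0*(½) + 6*(-¼) = 0 - 3/2 = -3/2 ≈ -1.5000)
L(T, N) = 24 + T
4442*L((3 + f(3)) + p, 2) = 4442*(24 + ((3 + 3) - 3/2)) = 4442*(24 + (6 - 3/2)) = 4442*(24 + 9/2) = 4442*(57/2) = 126597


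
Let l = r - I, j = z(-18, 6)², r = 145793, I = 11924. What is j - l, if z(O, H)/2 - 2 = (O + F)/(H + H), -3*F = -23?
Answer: -43371875/324 ≈ -1.3386e+5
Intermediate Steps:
F = 23/3 (F = -⅓*(-23) = 23/3 ≈ 7.6667)
z(O, H) = 4 + (23/3 + O)/H (z(O, H) = 4 + 2*((O + 23/3)/(H + H)) = 4 + 2*((23/3 + O)/((2*H))) = 4 + 2*((23/3 + O)*(1/(2*H))) = 4 + 2*((23/3 + O)/(2*H)) = 4 + (23/3 + O)/H)
j = 1681/324 (j = ((23/3 - 18 + 4*6)/6)² = ((23/3 - 18 + 24)/6)² = ((⅙)*(41/3))² = (41/18)² = 1681/324 ≈ 5.1883)
l = 133869 (l = 145793 - 1*11924 = 145793 - 11924 = 133869)
j - l = 1681/324 - 1*133869 = 1681/324 - 133869 = -43371875/324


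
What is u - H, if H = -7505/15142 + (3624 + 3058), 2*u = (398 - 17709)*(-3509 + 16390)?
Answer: -844152698100/7571 ≈ -1.1150e+8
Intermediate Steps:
u = -222982991/2 (u = ((398 - 17709)*(-3509 + 16390))/2 = (-17311*12881)/2 = (½)*(-222982991) = -222982991/2 ≈ -1.1149e+8)
H = 101171339/15142 (H = -7505*1/15142 + 6682 = -7505/15142 + 6682 = 101171339/15142 ≈ 6681.5)
u - H = -222982991/2 - 1*101171339/15142 = -222982991/2 - 101171339/15142 = -844152698100/7571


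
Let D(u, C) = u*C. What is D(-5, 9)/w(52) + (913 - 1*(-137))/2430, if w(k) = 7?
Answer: -3400/567 ≈ -5.9965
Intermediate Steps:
D(u, C) = C*u
D(-5, 9)/w(52) + (913 - 1*(-137))/2430 = (9*(-5))/7 + (913 - 1*(-137))/2430 = -45*1/7 + (913 + 137)*(1/2430) = -45/7 + 1050*(1/2430) = -45/7 + 35/81 = -3400/567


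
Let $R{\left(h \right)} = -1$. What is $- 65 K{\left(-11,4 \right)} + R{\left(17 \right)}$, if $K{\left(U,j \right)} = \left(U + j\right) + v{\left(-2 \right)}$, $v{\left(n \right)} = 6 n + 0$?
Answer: $1234$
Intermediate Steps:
$v{\left(n \right)} = 6 n$
$K{\left(U,j \right)} = -12 + U + j$ ($K{\left(U,j \right)} = \left(U + j\right) + 6 \left(-2\right) = \left(U + j\right) - 12 = -12 + U + j$)
$- 65 K{\left(-11,4 \right)} + R{\left(17 \right)} = - 65 \left(-12 - 11 + 4\right) - 1 = \left(-65\right) \left(-19\right) - 1 = 1235 - 1 = 1234$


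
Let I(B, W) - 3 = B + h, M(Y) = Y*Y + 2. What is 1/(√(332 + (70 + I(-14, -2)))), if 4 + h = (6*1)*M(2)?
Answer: √47/141 ≈ 0.048622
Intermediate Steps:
M(Y) = 2 + Y² (M(Y) = Y² + 2 = 2 + Y²)
h = 32 (h = -4 + (6*1)*(2 + 2²) = -4 + 6*(2 + 4) = -4 + 6*6 = -4 + 36 = 32)
I(B, W) = 35 + B (I(B, W) = 3 + (B + 32) = 3 + (32 + B) = 35 + B)
1/(√(332 + (70 + I(-14, -2)))) = 1/(√(332 + (70 + (35 - 14)))) = 1/(√(332 + (70 + 21))) = 1/(√(332 + 91)) = 1/(√423) = 1/(3*√47) = √47/141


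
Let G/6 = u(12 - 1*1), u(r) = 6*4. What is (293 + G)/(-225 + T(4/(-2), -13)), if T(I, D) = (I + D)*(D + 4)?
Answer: -437/90 ≈ -4.8556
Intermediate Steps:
T(I, D) = (4 + D)*(D + I) (T(I, D) = (D + I)*(4 + D) = (4 + D)*(D + I))
u(r) = 24
G = 144 (G = 6*24 = 144)
(293 + G)/(-225 + T(4/(-2), -13)) = (293 + 144)/(-225 + ((-13)**2 + 4*(-13) + 4*(4/(-2)) - 52/(-2))) = 437/(-225 + (169 - 52 + 4*(4*(-1/2)) - 52*(-1)/2)) = 437/(-225 + (169 - 52 + 4*(-2) - 13*(-2))) = 437/(-225 + (169 - 52 - 8 + 26)) = 437/(-225 + 135) = 437/(-90) = 437*(-1/90) = -437/90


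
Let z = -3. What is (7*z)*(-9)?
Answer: 189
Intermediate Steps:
(7*z)*(-9) = (7*(-3))*(-9) = -21*(-9) = 189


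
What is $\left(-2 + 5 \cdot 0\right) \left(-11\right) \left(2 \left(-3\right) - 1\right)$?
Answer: $-154$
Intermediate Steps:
$\left(-2 + 5 \cdot 0\right) \left(-11\right) \left(2 \left(-3\right) - 1\right) = \left(-2 + 0\right) \left(-11\right) \left(-6 - 1\right) = \left(-2\right) \left(-11\right) \left(-7\right) = 22 \left(-7\right) = -154$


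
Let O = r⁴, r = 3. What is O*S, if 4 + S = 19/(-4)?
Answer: -2835/4 ≈ -708.75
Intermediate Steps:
S = -35/4 (S = -4 + 19/(-4) = -4 + 19*(-¼) = -4 - 19/4 = -35/4 ≈ -8.7500)
O = 81 (O = 3⁴ = 81)
O*S = 81*(-35/4) = -2835/4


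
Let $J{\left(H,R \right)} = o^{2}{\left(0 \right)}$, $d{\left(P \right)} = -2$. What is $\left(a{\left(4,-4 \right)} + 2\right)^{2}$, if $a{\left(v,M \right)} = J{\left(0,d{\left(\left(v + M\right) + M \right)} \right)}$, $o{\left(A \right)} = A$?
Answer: $4$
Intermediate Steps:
$J{\left(H,R \right)} = 0$ ($J{\left(H,R \right)} = 0^{2} = 0$)
$a{\left(v,M \right)} = 0$
$\left(a{\left(4,-4 \right)} + 2\right)^{2} = \left(0 + 2\right)^{2} = 2^{2} = 4$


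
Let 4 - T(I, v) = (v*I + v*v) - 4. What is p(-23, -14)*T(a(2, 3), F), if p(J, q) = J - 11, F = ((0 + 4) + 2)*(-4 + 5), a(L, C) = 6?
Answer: 2176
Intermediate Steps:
F = 6 (F = (4 + 2)*1 = 6*1 = 6)
p(J, q) = -11 + J
T(I, v) = 8 - v² - I*v (T(I, v) = 4 - ((v*I + v*v) - 4) = 4 - ((I*v + v²) - 4) = 4 - ((v² + I*v) - 4) = 4 - (-4 + v² + I*v) = 4 + (4 - v² - I*v) = 8 - v² - I*v)
p(-23, -14)*T(a(2, 3), F) = (-11 - 23)*(8 - 1*6² - 1*6*6) = -34*(8 - 1*36 - 36) = -34*(8 - 36 - 36) = -34*(-64) = 2176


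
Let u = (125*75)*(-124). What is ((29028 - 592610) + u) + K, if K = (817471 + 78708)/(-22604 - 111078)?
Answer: -230746990103/133682 ≈ -1.7261e+6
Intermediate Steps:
u = -1162500 (u = 9375*(-124) = -1162500)
K = -896179/133682 (K = 896179/(-133682) = 896179*(-1/133682) = -896179/133682 ≈ -6.7038)
((29028 - 592610) + u) + K = ((29028 - 592610) - 1162500) - 896179/133682 = (-563582 - 1162500) - 896179/133682 = -1726082 - 896179/133682 = -230746990103/133682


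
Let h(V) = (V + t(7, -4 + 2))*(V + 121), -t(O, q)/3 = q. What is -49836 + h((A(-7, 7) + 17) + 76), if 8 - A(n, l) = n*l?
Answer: -7560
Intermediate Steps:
A(n, l) = 8 - l*n (A(n, l) = 8 - n*l = 8 - l*n)
t(O, q) = -3*q
h(V) = (6 + V)*(121 + V) (h(V) = (V - 3*(-4 + 2))*(V + 121) = (V - 3*(-2))*(121 + V) = (V + 6)*(121 + V) = (6 + V)*(121 + V))
-49836 + h((A(-7, 7) + 17) + 76) = -49836 + (726 + (((8 - 1*7*(-7)) + 17) + 76)² + 127*(((8 - 1*7*(-7)) + 17) + 76)) = -49836 + (726 + (((8 + 49) + 17) + 76)² + 127*(((8 + 49) + 17) + 76)) = -49836 + (726 + ((57 + 17) + 76)² + 127*((57 + 17) + 76)) = -49836 + (726 + (74 + 76)² + 127*(74 + 76)) = -49836 + (726 + 150² + 127*150) = -49836 + (726 + 22500 + 19050) = -49836 + 42276 = -7560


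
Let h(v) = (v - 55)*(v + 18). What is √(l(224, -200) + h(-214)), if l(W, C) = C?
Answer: 6*√1459 ≈ 229.18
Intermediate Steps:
h(v) = (-55 + v)*(18 + v)
√(l(224, -200) + h(-214)) = √(-200 + (-990 + (-214)² - 37*(-214))) = √(-200 + (-990 + 45796 + 7918)) = √(-200 + 52724) = √52524 = 6*√1459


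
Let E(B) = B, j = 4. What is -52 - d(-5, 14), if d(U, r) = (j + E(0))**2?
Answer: -68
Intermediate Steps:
d(U, r) = 16 (d(U, r) = (4 + 0)**2 = 4**2 = 16)
-52 - d(-5, 14) = -52 - 1*16 = -52 - 16 = -68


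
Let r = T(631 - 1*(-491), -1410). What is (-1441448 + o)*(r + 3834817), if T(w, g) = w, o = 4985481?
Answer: 13594694401987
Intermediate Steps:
r = 1122 (r = 631 - 1*(-491) = 631 + 491 = 1122)
(-1441448 + o)*(r + 3834817) = (-1441448 + 4985481)*(1122 + 3834817) = 3544033*3835939 = 13594694401987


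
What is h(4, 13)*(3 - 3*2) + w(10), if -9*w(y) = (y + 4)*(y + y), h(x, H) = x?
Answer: -388/9 ≈ -43.111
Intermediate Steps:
w(y) = -2*y*(4 + y)/9 (w(y) = -(y + 4)*(y + y)/9 = -(4 + y)*2*y/9 = -2*y*(4 + y)/9)
h(4, 13)*(3 - 3*2) + w(10) = 4*(3 - 3*2) - 2/9*10*(4 + 10) = 4*(3 - 6) - 2/9*10*14 = 4*(-3) - 280/9 = -12 - 280/9 = -388/9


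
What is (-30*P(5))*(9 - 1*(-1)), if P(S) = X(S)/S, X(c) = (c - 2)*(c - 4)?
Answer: -180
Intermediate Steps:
X(c) = (-4 + c)*(-2 + c) (X(c) = (-2 + c)*(-4 + c) = (-4 + c)*(-2 + c))
P(S) = (8 + S**2 - 6*S)/S
(-30*P(5))*(9 - 1*(-1)) = (-30*(-6 + 5 + 8/5))*(9 - 1*(-1)) = (-30*(-6 + 5 + 8*(1/5)))*(9 + 1) = -30*(-6 + 5 + 8/5)*10 = -30*3/5*10 = -18*10 = -180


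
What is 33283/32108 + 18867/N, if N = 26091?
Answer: 491389463/279243276 ≈ 1.7597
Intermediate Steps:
33283/32108 + 18867/N = 33283/32108 + 18867/26091 = 33283*(1/32108) + 18867*(1/26091) = 33283/32108 + 6289/8697 = 491389463/279243276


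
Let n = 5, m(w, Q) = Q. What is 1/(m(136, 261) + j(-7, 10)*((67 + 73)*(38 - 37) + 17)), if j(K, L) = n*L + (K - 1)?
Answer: 1/6855 ≈ 0.00014588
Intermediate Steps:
j(K, L) = -1 + K + 5*L (j(K, L) = 5*L + (K - 1) = 5*L + (-1 + K) = -1 + K + 5*L)
1/(m(136, 261) + j(-7, 10)*((67 + 73)*(38 - 37) + 17)) = 1/(261 + (-1 - 7 + 5*10)*((67 + 73)*(38 - 37) + 17)) = 1/(261 + (-1 - 7 + 50)*(140*1 + 17)) = 1/(261 + 42*(140 + 17)) = 1/(261 + 42*157) = 1/(261 + 6594) = 1/6855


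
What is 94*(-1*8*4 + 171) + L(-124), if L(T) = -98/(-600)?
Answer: 3919849/300 ≈ 13066.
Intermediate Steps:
L(T) = 49/300 (L(T) = -98*(-1/600) = 49/300)
94*(-1*8*4 + 171) + L(-124) = 94*(-1*8*4 + 171) + 49/300 = 94*(-8*4 + 171) + 49/300 = 94*(-32 + 171) + 49/300 = 94*139 + 49/300 = 13066 + 49/300 = 3919849/300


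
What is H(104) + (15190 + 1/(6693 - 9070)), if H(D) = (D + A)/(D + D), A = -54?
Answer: 3755148841/247208 ≈ 15190.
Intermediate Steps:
H(D) = (-54 + D)/(2*D) (H(D) = (D - 54)/(D + D) = (-54 + D)/((2*D)) = (-54 + D)*(1/(2*D)) = (-54 + D)/(2*D))
H(104) + (15190 + 1/(6693 - 9070)) = (½)*(-54 + 104)/104 + (15190 + 1/(6693 - 9070)) = (½)*(1/104)*50 + (15190 + 1/(-2377)) = 25/104 + (15190 - 1/2377) = 25/104 + 36106629/2377 = 3755148841/247208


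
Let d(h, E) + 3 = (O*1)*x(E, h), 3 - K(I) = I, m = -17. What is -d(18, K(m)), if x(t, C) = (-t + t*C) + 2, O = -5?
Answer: 1713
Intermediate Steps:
K(I) = 3 - I
x(t, C) = 2 - t + C*t (x(t, C) = (-t + C*t) + 2 = 2 - t + C*t)
d(h, E) = -13 + 5*E - 5*E*h (d(h, E) = -3 + (-5*1)*(2 - E + h*E) = -3 - 5*(2 - E + E*h) = -3 + (-10 + 5*E - 5*E*h) = -13 + 5*E - 5*E*h)
-d(18, K(m)) = -(-13 + 5*(3 - 1*(-17)) - 5*(3 - 1*(-17))*18) = -(-13 + 5*(3 + 17) - 5*(3 + 17)*18) = -(-13 + 5*20 - 5*20*18) = -(-13 + 100 - 1800) = -1*(-1713) = 1713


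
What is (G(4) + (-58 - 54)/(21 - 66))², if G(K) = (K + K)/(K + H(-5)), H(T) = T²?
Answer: 13017664/1703025 ≈ 7.6438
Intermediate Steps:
G(K) = 2*K/(25 + K) (G(K) = (K + K)/(K + (-5)²) = (2*K)/(K + 25) = (2*K)/(25 + K) = 2*K/(25 + K))
(G(4) + (-58 - 54)/(21 - 66))² = (2*4/(25 + 4) + (-58 - 54)/(21 - 66))² = (2*4/29 - 112/(-45))² = (2*4*(1/29) - 112*(-1/45))² = (8/29 + 112/45)² = (3608/1305)² = 13017664/1703025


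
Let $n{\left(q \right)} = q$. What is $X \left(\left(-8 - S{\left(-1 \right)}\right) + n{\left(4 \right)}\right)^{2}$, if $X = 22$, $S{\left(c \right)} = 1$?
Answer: $550$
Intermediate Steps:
$X \left(\left(-8 - S{\left(-1 \right)}\right) + n{\left(4 \right)}\right)^{2} = 22 \left(\left(-8 - 1\right) + 4\right)^{2} = 22 \left(-9 + 4\right)^{2} = 22 \left(-5\right)^{2} = 22 \cdot 25 = 550$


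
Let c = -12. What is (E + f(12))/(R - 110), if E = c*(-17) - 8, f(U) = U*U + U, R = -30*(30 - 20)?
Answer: -176/205 ≈ -0.85854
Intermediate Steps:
R = -300 (R = -30*10 = -300)
f(U) = U + U² (f(U) = U² + U = U + U²)
E = 196 (E = -12*(-17) - 8 = 204 - 8 = 196)
(E + f(12))/(R - 110) = (196 + 12*(1 + 12))/(-300 - 110) = (196 + 12*13)/(-410) = (196 + 156)*(-1/410) = 352*(-1/410) = -176/205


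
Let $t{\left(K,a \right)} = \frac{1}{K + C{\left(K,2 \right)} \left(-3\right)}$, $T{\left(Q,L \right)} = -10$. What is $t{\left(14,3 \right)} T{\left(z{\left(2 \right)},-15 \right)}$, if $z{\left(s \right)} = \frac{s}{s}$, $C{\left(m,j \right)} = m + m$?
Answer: $\frac{1}{7} \approx 0.14286$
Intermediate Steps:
$C{\left(m,j \right)} = 2 m$
$z{\left(s \right)} = 1$
$t{\left(K,a \right)} = - \frac{1}{5 K}$ ($t{\left(K,a \right)} = \frac{1}{K + 2 K \left(-3\right)} = \frac{1}{K - 6 K} = \frac{1}{\left(-5\right) K} = - \frac{1}{5 K}$)
$t{\left(14,3 \right)} T{\left(z{\left(2 \right)},-15 \right)} = - \frac{1}{5 \cdot 14} \left(-10\right) = \left(- \frac{1}{5}\right) \frac{1}{14} \left(-10\right) = \left(- \frac{1}{70}\right) \left(-10\right) = \frac{1}{7}$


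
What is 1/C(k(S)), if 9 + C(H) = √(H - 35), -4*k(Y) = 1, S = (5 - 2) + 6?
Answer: -12/155 - 2*I*√141/465 ≈ -0.077419 - 0.051072*I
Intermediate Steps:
S = 9 (S = 3 + 6 = 9)
k(Y) = -¼ (k(Y) = -¼*1 = -¼)
C(H) = -9 + √(-35 + H) (C(H) = -9 + √(H - 35) = -9 + √(-35 + H))
1/C(k(S)) = 1/(-9 + √(-35 - ¼)) = 1/(-9 + √(-141/4)) = 1/(-9 + I*√141/2)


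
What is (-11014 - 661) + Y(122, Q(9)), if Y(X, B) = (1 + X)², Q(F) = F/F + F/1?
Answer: 3454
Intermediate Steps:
Q(F) = 1 + F (Q(F) = 1 + F*1 = 1 + F)
(-11014 - 661) + Y(122, Q(9)) = (-11014 - 661) + (1 + 122)² = -11675 + 123² = -11675 + 15129 = 3454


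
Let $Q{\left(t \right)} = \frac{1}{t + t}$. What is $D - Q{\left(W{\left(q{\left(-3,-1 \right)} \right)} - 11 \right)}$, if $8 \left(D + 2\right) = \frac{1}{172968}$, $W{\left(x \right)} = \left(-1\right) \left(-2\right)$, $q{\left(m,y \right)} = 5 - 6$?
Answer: $- \frac{8071837}{4151232} \approx -1.9444$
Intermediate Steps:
$q{\left(m,y \right)} = -1$ ($q{\left(m,y \right)} = 5 - 6 = -1$)
$W{\left(x \right)} = 2$
$Q{\left(t \right)} = \frac{1}{2 t}$
$D = - \frac{2767487}{1383744}$ ($D = -2 + \frac{1}{8 \cdot 172968} = -2 + \frac{1}{8} \cdot \frac{1}{172968} = -2 + \frac{1}{1383744} = - \frac{2767487}{1383744} \approx -2.0$)
$D - Q{\left(W{\left(q{\left(-3,-1 \right)} \right)} - 11 \right)} = - \frac{2767487}{1383744} - \frac{1}{2 \left(2 - 11\right)} = - \frac{2767487}{1383744} - \frac{1}{2 \left(-9\right)} = - \frac{2767487}{1383744} - \frac{1}{2} \left(- \frac{1}{9}\right) = - \frac{2767487}{1383744} - - \frac{1}{18} = - \frac{2767487}{1383744} + \frac{1}{18} = - \frac{8071837}{4151232}$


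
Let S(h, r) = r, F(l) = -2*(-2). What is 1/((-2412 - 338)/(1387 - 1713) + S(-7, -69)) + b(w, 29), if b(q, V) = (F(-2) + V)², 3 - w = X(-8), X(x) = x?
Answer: 10750445/9872 ≈ 1089.0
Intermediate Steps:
F(l) = 4
w = 11 (w = 3 - 1*(-8) = 3 + 8 = 11)
b(q, V) = (4 + V)²
1/((-2412 - 338)/(1387 - 1713) + S(-7, -69)) + b(w, 29) = 1/((-2412 - 338)/(1387 - 1713) - 69) + (4 + 29)² = 1/(-2750/(-326) - 69) + 33² = 1/(-2750*(-1/326) - 69) + 1089 = 1/(1375/163 - 69) + 1089 = 1/(-9872/163) + 1089 = -163/9872 + 1089 = 10750445/9872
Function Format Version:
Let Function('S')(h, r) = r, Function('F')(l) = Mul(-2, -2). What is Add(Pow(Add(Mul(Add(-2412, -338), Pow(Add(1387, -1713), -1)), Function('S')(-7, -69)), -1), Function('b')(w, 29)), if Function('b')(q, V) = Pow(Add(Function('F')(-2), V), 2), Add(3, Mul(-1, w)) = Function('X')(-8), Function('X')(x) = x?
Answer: Rational(10750445, 9872) ≈ 1089.0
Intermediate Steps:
Function('F')(l) = 4
w = 11 (w = Add(3, Mul(-1, -8)) = Add(3, 8) = 11)
Function('b')(q, V) = Pow(Add(4, V), 2)
Add(Pow(Add(Mul(Add(-2412, -338), Pow(Add(1387, -1713), -1)), Function('S')(-7, -69)), -1), Function('b')(w, 29)) = Add(Pow(Add(Mul(Add(-2412, -338), Pow(Add(1387, -1713), -1)), -69), -1), Pow(Add(4, 29), 2)) = Add(Pow(Add(Mul(-2750, Pow(-326, -1)), -69), -1), Pow(33, 2)) = Add(Pow(Add(Mul(-2750, Rational(-1, 326)), -69), -1), 1089) = Add(Pow(Add(Rational(1375, 163), -69), -1), 1089) = Add(Pow(Rational(-9872, 163), -1), 1089) = Add(Rational(-163, 9872), 1089) = Rational(10750445, 9872)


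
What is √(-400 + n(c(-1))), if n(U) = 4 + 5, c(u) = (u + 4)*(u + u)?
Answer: I*√391 ≈ 19.774*I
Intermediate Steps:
c(u) = 2*u*(4 + u) (c(u) = (4 + u)*(2*u) = 2*u*(4 + u))
n(U) = 9
√(-400 + n(c(-1))) = √(-400 + 9) = √(-391) = I*√391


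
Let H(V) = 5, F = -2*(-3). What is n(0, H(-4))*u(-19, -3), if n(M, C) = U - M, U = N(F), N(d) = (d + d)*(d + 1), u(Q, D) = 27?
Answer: 2268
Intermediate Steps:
F = 6
N(d) = 2*d*(1 + d) (N(d) = (2*d)*(1 + d) = 2*d*(1 + d))
U = 84 (U = 2*6*(1 + 6) = 2*6*7 = 84)
n(M, C) = 84 - M
n(0, H(-4))*u(-19, -3) = (84 - 1*0)*27 = (84 + 0)*27 = 84*27 = 2268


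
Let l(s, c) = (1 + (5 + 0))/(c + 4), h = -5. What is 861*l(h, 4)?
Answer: 2583/4 ≈ 645.75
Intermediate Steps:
l(s, c) = 6/(4 + c) (l(s, c) = (1 + 5)/(4 + c) = 6/(4 + c))
861*l(h, 4) = 861*(6/(4 + 4)) = 861*(6/8) = 861*(6*(⅛)) = 861*(¾) = 2583/4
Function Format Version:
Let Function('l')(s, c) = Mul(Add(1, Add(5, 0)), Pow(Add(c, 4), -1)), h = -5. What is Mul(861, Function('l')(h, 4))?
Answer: Rational(2583, 4) ≈ 645.75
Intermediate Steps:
Function('l')(s, c) = Mul(6, Pow(Add(4, c), -1)) (Function('l')(s, c) = Mul(Add(1, 5), Pow(Add(4, c), -1)) = Mul(6, Pow(Add(4, c), -1)))
Mul(861, Function('l')(h, 4)) = Mul(861, Mul(6, Pow(Add(4, 4), -1))) = Mul(861, Mul(6, Pow(8, -1))) = Mul(861, Mul(6, Rational(1, 8))) = Mul(861, Rational(3, 4)) = Rational(2583, 4)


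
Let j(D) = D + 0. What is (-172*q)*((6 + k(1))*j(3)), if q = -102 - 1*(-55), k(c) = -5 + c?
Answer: 48504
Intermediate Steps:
j(D) = D
q = -47 (q = -102 + 55 = -47)
(-172*q)*((6 + k(1))*j(3)) = (-172*(-47))*((6 + (-5 + 1))*3) = 8084*((6 - 4)*3) = 8084*(2*3) = 8084*6 = 48504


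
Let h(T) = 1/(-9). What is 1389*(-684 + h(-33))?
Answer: -2850691/3 ≈ -9.5023e+5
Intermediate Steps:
h(T) = -⅑
1389*(-684 + h(-33)) = 1389*(-684 - ⅑) = 1389*(-6157/9) = -2850691/3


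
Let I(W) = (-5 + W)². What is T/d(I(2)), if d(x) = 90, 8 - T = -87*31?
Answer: 541/18 ≈ 30.056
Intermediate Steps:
T = 2705 (T = 8 - (-87)*31 = 8 - 1*(-2697) = 8 + 2697 = 2705)
T/d(I(2)) = 2705/90 = 2705*(1/90) = 541/18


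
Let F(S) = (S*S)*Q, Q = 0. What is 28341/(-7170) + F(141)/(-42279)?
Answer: -9447/2390 ≈ -3.9527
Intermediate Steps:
F(S) = 0 (F(S) = (S*S)*0 = S²*0 = 0)
28341/(-7170) + F(141)/(-42279) = 28341/(-7170) + 0/(-42279) = 28341*(-1/7170) + 0*(-1/42279) = -9447/2390 + 0 = -9447/2390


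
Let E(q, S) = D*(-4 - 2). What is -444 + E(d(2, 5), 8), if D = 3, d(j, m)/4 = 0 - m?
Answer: -462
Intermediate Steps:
d(j, m) = -4*m (d(j, m) = 4*(0 - m) = 4*(-m) = -4*m)
E(q, S) = -18 (E(q, S) = 3*(-4 - 2) = 3*(-6) = -18)
-444 + E(d(2, 5), 8) = -444 - 18 = -462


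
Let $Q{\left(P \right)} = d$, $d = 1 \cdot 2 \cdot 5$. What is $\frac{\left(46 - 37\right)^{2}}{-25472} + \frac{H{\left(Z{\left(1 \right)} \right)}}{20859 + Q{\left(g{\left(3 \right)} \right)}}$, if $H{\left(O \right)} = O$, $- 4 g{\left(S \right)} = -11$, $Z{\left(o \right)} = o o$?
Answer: $- \frac{1664917}{531575168} \approx -0.003132$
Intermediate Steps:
$d = 10$ ($d = 2 \cdot 5 = 10$)
$Z{\left(o \right)} = o^{2}$
$g{\left(S \right)} = \frac{11}{4}$ ($g{\left(S \right)} = \left(- \frac{1}{4}\right) \left(-11\right) = \frac{11}{4}$)
$Q{\left(P \right)} = 10$
$\frac{\left(46 - 37\right)^{2}}{-25472} + \frac{H{\left(Z{\left(1 \right)} \right)}}{20859 + Q{\left(g{\left(3 \right)} \right)}} = \frac{\left(46 - 37\right)^{2}}{-25472} + \frac{1^{2}}{20859 + 10} = 9^{2} \left(- \frac{1}{25472}\right) + 1 \cdot \frac{1}{20869} = 81 \left(- \frac{1}{25472}\right) + 1 \cdot \frac{1}{20869} = - \frac{81}{25472} + \frac{1}{20869} = - \frac{1664917}{531575168}$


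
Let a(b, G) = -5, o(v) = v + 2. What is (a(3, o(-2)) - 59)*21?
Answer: -1344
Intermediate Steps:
o(v) = 2 + v
(a(3, o(-2)) - 59)*21 = (-5 - 59)*21 = -64*21 = -1344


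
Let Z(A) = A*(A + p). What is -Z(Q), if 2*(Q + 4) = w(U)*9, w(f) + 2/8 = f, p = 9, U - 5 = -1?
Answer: -18025/64 ≈ -281.64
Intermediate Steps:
U = 4 (U = 5 - 1 = 4)
w(f) = -1/4 + f
Q = 103/8 (Q = -4 + ((-1/4 + 4)*9)/2 = -4 + ((15/4)*9)/2 = -4 + (1/2)*(135/4) = -4 + 135/8 = 103/8 ≈ 12.875)
Z(A) = A*(9 + A) (Z(A) = A*(A + 9) = A*(9 + A))
-Z(Q) = -103*(9 + 103/8)/8 = -103*175/(8*8) = -1*18025/64 = -18025/64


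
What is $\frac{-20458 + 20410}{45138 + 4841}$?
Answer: $- \frac{48}{49979} \approx -0.0009604$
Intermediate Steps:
$\frac{-20458 + 20410}{45138 + 4841} = - \frac{48}{49979}$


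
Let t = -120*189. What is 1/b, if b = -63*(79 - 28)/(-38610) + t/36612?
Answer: -161590/86653 ≈ -1.8648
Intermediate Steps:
t = -22680
b = -86653/161590 (b = -63*(79 - 28)/(-38610) - 22680/36612 = -63*51*(-1/38610) - 22680*1/36612 = -3213*(-1/38610) - 70/113 = 119/1430 - 70/113 = -86653/161590 ≈ -0.53625)
1/b = 1/(-86653/161590) = -161590/86653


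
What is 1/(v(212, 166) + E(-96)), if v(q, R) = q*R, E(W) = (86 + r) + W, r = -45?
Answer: 1/35137 ≈ 2.8460e-5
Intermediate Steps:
E(W) = 41 + W (E(W) = (86 - 45) + W = 41 + W)
v(q, R) = R*q
1/(v(212, 166) + E(-96)) = 1/(166*212 + (41 - 96)) = 1/(35192 - 55) = 1/35137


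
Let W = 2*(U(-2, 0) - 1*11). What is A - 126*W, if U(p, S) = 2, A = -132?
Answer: 2136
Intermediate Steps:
W = -18 (W = 2*(2 - 1*11) = 2*(2 - 11) = 2*(-9) = -18)
A - 126*W = -132 - 126*(-18) = -132 + 2268 = 2136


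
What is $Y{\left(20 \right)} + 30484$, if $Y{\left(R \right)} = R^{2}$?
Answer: $30884$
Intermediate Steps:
$Y{\left(20 \right)} + 30484 = 20^{2} + 30484 = 400 + 30484 = 30884$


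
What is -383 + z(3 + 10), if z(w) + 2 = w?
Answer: -372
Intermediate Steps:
z(w) = -2 + w
-383 + z(3 + 10) = -383 + (-2 + (3 + 10)) = -383 + (-2 + 13) = -383 + 11 = -372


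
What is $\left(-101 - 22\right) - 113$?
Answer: $-236$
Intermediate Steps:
$\left(-101 - 22\right) - 113 = -123 - 113 = -236$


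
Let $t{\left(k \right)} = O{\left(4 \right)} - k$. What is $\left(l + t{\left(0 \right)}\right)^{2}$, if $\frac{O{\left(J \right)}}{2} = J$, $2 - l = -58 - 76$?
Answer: $20736$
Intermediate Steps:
$l = 136$ ($l = 2 - \left(-58 - 76\right) = 2 - -134 = 2 + 134 = 136$)
$O{\left(J \right)} = 2 J$
$t{\left(k \right)} = 8 - k$ ($t{\left(k \right)} = 2 \cdot 4 - k = 8 - k$)
$\left(l + t{\left(0 \right)}\right)^{2} = \left(136 + \left(8 - 0\right)\right)^{2} = \left(136 + \left(8 + 0\right)\right)^{2} = \left(136 + 8\right)^{2} = 144^{2} = 20736$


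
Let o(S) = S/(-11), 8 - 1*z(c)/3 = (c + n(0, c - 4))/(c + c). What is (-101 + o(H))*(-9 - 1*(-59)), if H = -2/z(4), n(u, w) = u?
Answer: -499910/99 ≈ -5049.6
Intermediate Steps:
z(c) = 45/2 (z(c) = 24 - 3*(c + 0)/(c + c) = 24 - 3*c/(2*c) = 24 - 3*c*1/(2*c) = 24 - 3*½ = 24 - 3/2 = 45/2)
H = -4/45 (H = -2/45/2 = -2*2/45 = -4/45 ≈ -0.088889)
o(S) = -S/11 (o(S) = S*(-1/11) = -S/11)
(-101 + o(H))*(-9 - 1*(-59)) = (-101 - 1/11*(-4/45))*(-9 - 1*(-59)) = (-101 + 4/495)*(-9 + 59) = -49991/495*50 = -499910/99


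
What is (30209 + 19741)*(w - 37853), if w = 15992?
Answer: -1091956950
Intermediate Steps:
(30209 + 19741)*(w - 37853) = (30209 + 19741)*(15992 - 37853) = 49950*(-21861) = -1091956950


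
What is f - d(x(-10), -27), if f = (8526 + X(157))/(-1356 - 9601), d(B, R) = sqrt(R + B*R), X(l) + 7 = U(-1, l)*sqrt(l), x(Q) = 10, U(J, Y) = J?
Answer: -8519/10957 + sqrt(157)/10957 - 3*I*sqrt(33) ≈ -0.77635 - 17.234*I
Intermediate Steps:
X(l) = -7 - sqrt(l)
f = -8519/10957 + sqrt(157)/10957 (f = (8526 + (-7 - sqrt(157)))/(-1356 - 9601) = (8519 - sqrt(157))/(-10957) = (8519 - sqrt(157))*(-1/10957) = -8519/10957 + sqrt(157)/10957 ≈ -0.77635)
f - d(x(-10), -27) = (-8519/10957 + sqrt(157)/10957) - sqrt(-27*(1 + 10)) = (-8519/10957 + sqrt(157)/10957) - sqrt(-27*11) = (-8519/10957 + sqrt(157)/10957) - sqrt(-297) = (-8519/10957 + sqrt(157)/10957) - 3*I*sqrt(33) = -8519/10957 + sqrt(157)/10957 - 3*I*sqrt(33)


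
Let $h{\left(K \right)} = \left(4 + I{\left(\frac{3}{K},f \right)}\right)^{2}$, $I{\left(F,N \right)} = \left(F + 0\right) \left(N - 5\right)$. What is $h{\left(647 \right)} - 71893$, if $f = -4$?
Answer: $- \frac{30088498116}{418609} \approx -71877.0$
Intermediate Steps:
$I{\left(F,N \right)} = F \left(-5 + N\right)$
$h{\left(K \right)} = \left(4 - \frac{27}{K}\right)^{2}$ ($h{\left(K \right)} = \left(4 + \frac{3}{K} \left(-5 - 4\right)\right)^{2} = \left(4 + \frac{3}{K} \left(-9\right)\right)^{2} = \left(4 - \frac{27}{K}\right)^{2}$)
$h{\left(647 \right)} - 71893 = \frac{\left(-27 + 4 \cdot 647\right)^{2}}{418609} - 71893 = \frac{\left(-27 + 2588\right)^{2}}{418609} - 71893 = \frac{2561^{2}}{418609} - 71893 = \frac{1}{418609} \cdot 6558721 - 71893 = \frac{6558721}{418609} - 71893 = - \frac{30088498116}{418609}$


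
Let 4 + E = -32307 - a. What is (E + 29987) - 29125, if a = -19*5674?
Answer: 76357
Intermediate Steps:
a = -107806
E = 75495 (E = -4 + (-32307 - 1*(-107806)) = -4 + (-32307 + 107806) = -4 + 75499 = 75495)
(E + 29987) - 29125 = (75495 + 29987) - 29125 = 105482 - 29125 = 76357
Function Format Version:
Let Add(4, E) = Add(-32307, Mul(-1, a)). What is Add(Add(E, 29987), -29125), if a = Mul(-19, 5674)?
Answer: 76357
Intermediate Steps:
a = -107806
E = 75495 (E = Add(-4, Add(-32307, Mul(-1, -107806))) = Add(-4, Add(-32307, 107806)) = Add(-4, 75499) = 75495)
Add(Add(E, 29987), -29125) = Add(Add(75495, 29987), -29125) = Add(105482, -29125) = 76357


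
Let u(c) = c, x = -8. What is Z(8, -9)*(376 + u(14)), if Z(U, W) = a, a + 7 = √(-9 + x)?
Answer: -2730 + 390*I*√17 ≈ -2730.0 + 1608.0*I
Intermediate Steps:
a = -7 + I*√17 (a = -7 + √(-9 - 8) = -7 + √(-17) = -7 + I*√17 ≈ -7.0 + 4.1231*I)
Z(U, W) = -7 + I*√17
Z(8, -9)*(376 + u(14)) = (-7 + I*√17)*(376 + 14) = (-7 + I*√17)*390 = -2730 + 390*I*√17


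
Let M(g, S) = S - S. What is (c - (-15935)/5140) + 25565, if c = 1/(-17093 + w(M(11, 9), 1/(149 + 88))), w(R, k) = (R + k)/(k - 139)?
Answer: 14799935730066873/578843779996 ≈ 25568.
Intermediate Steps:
M(g, S) = 0
w(R, k) = (R + k)/(-139 + k)
c = -32942/563077607 (c = 1/(-17093 + (0 + 1/(149 + 88))/(-139 + 1/(149 + 88))) = 1/(-17093 + (0 + 1/237)/(-139 + 1/237)) = 1/(-17093 + (1/237)/(-32942/237)) = 1/(-17093 - 237/32942*1/237) = 1/(-17093 - 1/32942) = 1/(-563077607/32942) = -32942/563077607 ≈ -5.8503e-5)
(c - (-15935)/5140) + 25565 = (-32942/563077607 - (-15935)/5140) + 25565 = (-32942/563077607 - 1*(-3187/1028)) + 25565 = (-32942/563077607 + 3187/1028) + 25565 = 1794494469133/578843779996 + 25565 = 14799935730066873/578843779996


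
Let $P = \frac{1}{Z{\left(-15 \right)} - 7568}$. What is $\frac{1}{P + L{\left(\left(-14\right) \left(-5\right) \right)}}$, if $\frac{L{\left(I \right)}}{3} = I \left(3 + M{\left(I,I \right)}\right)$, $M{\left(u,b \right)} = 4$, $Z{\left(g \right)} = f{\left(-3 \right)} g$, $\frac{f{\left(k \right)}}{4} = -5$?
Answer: $\frac{7268}{10683959} \approx 0.00068027$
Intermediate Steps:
$f{\left(k \right)} = -20$ ($f{\left(k \right)} = 4 \left(-5\right) = -20$)
$Z{\left(g \right)} = - 20 g$
$P = - \frac{1}{7268}$ ($P = \frac{1}{\left(-20\right) \left(-15\right) - 7568} = \frac{1}{300 - 7568} = \frac{1}{-7268} = - \frac{1}{7268} \approx -0.00013759$)
$L{\left(I \right)} = 21 I$ ($L{\left(I \right)} = 3 I \left(3 + 4\right) = 3 I 7 = 3 \cdot 7 I = 21 I$)
$\frac{1}{P + L{\left(\left(-14\right) \left(-5\right) \right)}} = \frac{1}{- \frac{1}{7268} + 21 \left(\left(-14\right) \left(-5\right)\right)} = \frac{1}{- \frac{1}{7268} + 21 \cdot 70} = \frac{1}{- \frac{1}{7268} + 1470} = \frac{1}{\frac{10683959}{7268}} = \frac{7268}{10683959}$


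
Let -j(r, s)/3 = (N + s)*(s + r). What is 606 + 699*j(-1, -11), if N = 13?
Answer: 50934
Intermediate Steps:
j(r, s) = -3*(13 + s)*(r + s) (j(r, s) = -3*(13 + s)*(s + r) = -3*(13 + s)*(r + s))
606 + 699*j(-1, -11) = 606 + 699*(-39*(-1) - 39*(-11) - 3*(-11)**2 - 3*(-1)*(-11)) = 606 + 699*(39 + 429 - 3*121 - 33) = 606 + 699*(39 + 429 - 363 - 33) = 606 + 699*72 = 606 + 50328 = 50934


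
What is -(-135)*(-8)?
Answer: -1080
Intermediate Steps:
-(-135)*(-8) = -45*24 = -1080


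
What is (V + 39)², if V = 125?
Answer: 26896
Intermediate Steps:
(V + 39)² = (125 + 39)² = 164² = 26896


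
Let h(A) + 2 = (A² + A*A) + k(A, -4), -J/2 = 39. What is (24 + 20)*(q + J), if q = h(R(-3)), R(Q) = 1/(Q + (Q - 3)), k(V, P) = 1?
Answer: -281468/81 ≈ -3474.9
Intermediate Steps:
J = -78 (J = -2*39 = -78)
R(Q) = 1/(-3 + 2*Q) (R(Q) = 1/(Q + (-3 + Q)) = 1/(-3 + 2*Q))
h(A) = -1 + 2*A² (h(A) = -2 + ((A² + A*A) + 1) = -2 + ((A² + A²) + 1) = -2 + (2*A² + 1) = -2 + (1 + 2*A²) = -1 + 2*A²)
q = -79/81 (q = -1 + 2*(1/(-3 + 2*(-3)))² = -1 + 2*(1/(-3 - 6))² = -1 + 2*(1/(-9))² = -1 + 2*(-⅑)² = -1 + 2*(1/81) = -1 + 2/81 = -79/81 ≈ -0.97531)
(24 + 20)*(q + J) = (24 + 20)*(-79/81 - 78) = 44*(-6397/81) = -281468/81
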